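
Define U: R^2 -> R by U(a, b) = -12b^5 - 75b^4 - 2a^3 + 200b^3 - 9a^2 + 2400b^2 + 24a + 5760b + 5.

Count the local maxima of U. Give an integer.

U separates as a function of a plus a function of b, so ∇U=0 decouples.
∂U/∂a = -6(a - 1)(a + 4) = 0 at a ∈ {-4, 1}; ∂U/∂b = -60(b - 4)(b + 2)(b + 3)(b + 4) = 0 at b ∈ {-4, -3, -2, 4}.
The Hessian is diagonal: diag(U_aa, U_bb). Second derivatives: U_aa(-4)=30, U_aa(1)=-30; U_bb(-4)=960, U_bb(-3)=-420, U_bb(-2)=720, U_bb(4)=-20160.
Local maxima occur where both diagonal entries negative: (1, -3), (1, 4). Count: 2.

2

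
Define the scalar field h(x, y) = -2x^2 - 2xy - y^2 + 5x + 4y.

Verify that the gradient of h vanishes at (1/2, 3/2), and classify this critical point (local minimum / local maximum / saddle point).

local maximum

∇h = (-4x - 2y + 5, -2x - 2y + 4); substituting (1/2, 3/2) gives ∇h = (0, 0), so (1/2, 3/2) is indeed a critical point.
The Hessian of h is constant: H = [[-4, -2], [-2, -2]].
det(H) = (-4)·(-2) − (-2)² = 4.
det(H) > 0 and tr(H) = -6 < 0, so H is negative definite and the point is a local maximum.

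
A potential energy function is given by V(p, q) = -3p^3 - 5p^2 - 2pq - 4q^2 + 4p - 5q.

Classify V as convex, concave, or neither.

neither

The term -3p^3 is cubic, so the Hessian is not constant.
∂²V/∂p² = -18p - 10, which takes both signs as p varies (negative for sufficiently large p). A diagonal entry of the Hessian changing sign means the Hessian is neither positive- nor negative-semidefinite on all of R^2.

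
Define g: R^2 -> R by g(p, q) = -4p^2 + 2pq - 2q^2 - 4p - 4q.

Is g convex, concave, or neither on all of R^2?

g is quadratic, so its Hessian is the constant matrix H = [[-8, 2], [2, -4]].
det(H) = 28, tr(H) = -12.
det(H) > 0 and tr(H) < 0, so H is negative definite everywhere: concave.

concave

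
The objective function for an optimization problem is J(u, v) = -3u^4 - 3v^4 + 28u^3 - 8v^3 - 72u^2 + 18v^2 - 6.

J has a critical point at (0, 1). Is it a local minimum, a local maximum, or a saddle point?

local maximum

The mixed partial ∂²J/∂u∂v is 0, so the Hessian at any point is diag(J_uu, J_vv) = diag(12(-3u^2 + 14u - 12), 12(-3v^2 - 4v + 3)).
At (0, 1): H = diag(-144, -48).
Both eigenvalues are negative, so H is negative definite: a local maximum.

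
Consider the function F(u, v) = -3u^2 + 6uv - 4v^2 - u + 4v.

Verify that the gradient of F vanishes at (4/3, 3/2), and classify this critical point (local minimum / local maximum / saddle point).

local maximum

∇F = (-6u + 6v - 1, 6u - 8v + 4); substituting (4/3, 3/2) gives ∇F = (0, 0), so (4/3, 3/2) is indeed a critical point.
The Hessian of F is constant: H = [[-6, 6], [6, -8]].
det(H) = (-6)·(-8) − 6² = 12.
det(H) > 0 and tr(H) = -14 < 0, so H is negative definite and the point is a local maximum.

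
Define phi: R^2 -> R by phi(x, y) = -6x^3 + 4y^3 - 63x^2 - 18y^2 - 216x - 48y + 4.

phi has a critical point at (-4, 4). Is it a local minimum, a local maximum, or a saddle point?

local minimum

The mixed partial ∂²phi/∂x∂y is 0, so the Hessian at any point is diag(phi_xx, phi_yy) = diag(-18(2x + 7), 12(2y - 3)).
At (-4, 4): H = diag(18, 60).
Both eigenvalues are positive, so H is positive definite: a local minimum.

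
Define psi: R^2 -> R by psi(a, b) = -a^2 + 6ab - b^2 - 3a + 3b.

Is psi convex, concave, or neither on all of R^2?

psi is quadratic, so its Hessian is the constant matrix H = [[-2, 6], [6, -2]].
det(H) = -32, tr(H) = -4.
det(H) < 0, so H is indefinite: neither convex nor concave.

neither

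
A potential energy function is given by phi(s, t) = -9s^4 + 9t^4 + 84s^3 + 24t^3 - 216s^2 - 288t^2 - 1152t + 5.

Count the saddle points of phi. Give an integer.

phi separates as a function of s plus a function of t, so ∇phi=0 decouples.
∂phi/∂s = -36s(s - 4)(s - 3) = 0 at s ∈ {0, 3, 4}; ∂phi/∂t = 36(t - 4)(t + 2)(t + 4) = 0 at t ∈ {-4, -2, 4}.
The Hessian is diagonal: diag(phi_ss, phi_tt). Second derivatives: phi_ss(0)=-432, phi_ss(3)=108, phi_ss(4)=-144; phi_tt(-4)=576, phi_tt(-2)=-432, phi_tt(4)=1728.
Saddle points occur where the two diagonal entries have opposite signs: (0, -4), (0, 4), (3, -2), (4, -4), (4, 4). Count: 5.

5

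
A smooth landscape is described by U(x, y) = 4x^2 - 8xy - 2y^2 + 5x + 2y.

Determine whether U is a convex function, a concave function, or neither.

U is quadratic, so its Hessian is the constant matrix H = [[8, -8], [-8, -4]].
det(H) = -96, tr(H) = 4.
det(H) < 0, so H is indefinite: neither convex nor concave.

neither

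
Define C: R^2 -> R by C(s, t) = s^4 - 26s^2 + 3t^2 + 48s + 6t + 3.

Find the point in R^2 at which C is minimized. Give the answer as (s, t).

C(s,t) separates as P(s) + Q(t) + 3, so its minimum is min P + min Q + 3.
P'(s) = 4(s - 3)(s - 1)(s + 4) vanishes at s ∈ {-4, 1, 3}; Q'(t) = 6(t + 1) vanishes at t ∈ {-1}.
Local minima of P (where P''>0): P(-4)=-352, P(3)=-9. Local minima of Q: Q(-1)=-3.
So the global minimum of C is P(-4) + Q(-1) + 3 = -352 − 3 + 3 = -352, attained at (-4, -1).

(-4, -1)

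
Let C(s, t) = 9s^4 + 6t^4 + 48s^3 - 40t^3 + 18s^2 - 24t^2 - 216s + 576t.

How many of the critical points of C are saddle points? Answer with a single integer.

C separates as a function of s plus a function of t, so ∇C=0 decouples.
∂C/∂s = 36(s - 1)(s + 2)(s + 3) = 0 at s ∈ {-3, -2, 1}; ∂C/∂t = 24(t - 4)(t - 3)(t + 2) = 0 at t ∈ {-2, 3, 4}.
The Hessian is diagonal: diag(C_ss, C_tt). Second derivatives: C_ss(-3)=144, C_ss(-2)=-108, C_ss(1)=432; C_tt(-2)=720, C_tt(3)=-120, C_tt(4)=144.
Saddle points occur where the two diagonal entries have opposite signs: (-3, 3), (-2, -2), (-2, 4), (1, 3). Count: 4.

4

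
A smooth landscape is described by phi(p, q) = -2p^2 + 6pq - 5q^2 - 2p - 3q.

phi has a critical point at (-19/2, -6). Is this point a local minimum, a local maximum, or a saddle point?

local maximum

The Hessian of phi is constant: H = [[-4, 6], [6, -10]].
det(H) = (-4)·(-10) − 6² = 4.
det(H) > 0 and tr(H) = -14 < 0, so H is negative definite and the point is a local maximum.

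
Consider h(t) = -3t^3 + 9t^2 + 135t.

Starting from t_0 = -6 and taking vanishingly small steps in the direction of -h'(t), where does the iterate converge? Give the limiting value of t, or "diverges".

h'(t) = -9(t - 5)(t + 3), so h'(-6) = -297.
Gradient descent moves in the -h' direction, i.e. t is increasing.
The nearest critical point in that direction is t = -3, where h'' = 72 > 0 (a local minimum). The iterate converges there.

-3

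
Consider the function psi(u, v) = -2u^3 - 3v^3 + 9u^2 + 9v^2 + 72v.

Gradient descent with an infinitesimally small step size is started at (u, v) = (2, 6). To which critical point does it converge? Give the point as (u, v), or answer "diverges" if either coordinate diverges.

psi is separable, so gradient descent decouples: u follows -∂psi/∂u, v follows -∂psi/∂v.
∂psi/∂u = -6u(u - 3); at u=2 this is 12, so u decreases.
∂psi/∂v = -9(v - 4)(v + 2); at v=6 this is -144, so v increases.
The v-coordinate has no critical point in that direction and runs off to infinity.

diverges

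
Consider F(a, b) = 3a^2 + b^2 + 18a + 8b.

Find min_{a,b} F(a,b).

-43

F(a,b) separates as P(a) + Q(b), so its minimum is min P + min Q.
P'(a) = 6a + 18 vanishes at a ∈ {-3}; Q'(b) = 2b + 8 vanishes at b ∈ {-4}.
Local minima of P (where P''>0): P(-3)=-27. Local minima of Q: Q(-4)=-16.
So the global minimum of F is P(-3) + Q(-4) = -27 − 16 = -43, attained at (-3, -4).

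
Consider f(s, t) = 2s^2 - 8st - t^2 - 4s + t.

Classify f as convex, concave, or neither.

f is quadratic, so its Hessian is the constant matrix H = [[4, -8], [-8, -2]].
det(H) = -72, tr(H) = 2.
det(H) < 0, so H is indefinite: neither convex nor concave.

neither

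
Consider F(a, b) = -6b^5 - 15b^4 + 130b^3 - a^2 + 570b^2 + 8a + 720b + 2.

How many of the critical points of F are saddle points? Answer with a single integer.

2

F separates as a function of a plus a function of b, so ∇F=0 decouples.
∂F/∂a = -2(a - 4) = 0 at a ∈ {4}; ∂F/∂b = -30(b - 4)(b + 1)(b + 2)(b + 3) = 0 at b ∈ {-3, -2, -1, 4}.
The Hessian is diagonal: diag(F_aa, F_bb). Second derivatives: F_aa(4)=-2; F_bb(-3)=420, F_bb(-2)=-180, F_bb(-1)=300, F_bb(4)=-6300.
Saddle points occur where the two diagonal entries have opposite signs: (4, -3), (4, -1). Count: 2.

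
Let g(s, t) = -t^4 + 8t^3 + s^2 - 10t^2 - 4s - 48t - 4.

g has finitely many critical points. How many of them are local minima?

1

g separates as a function of s plus a function of t, so ∇g=0 decouples.
∂g/∂s = 2(s - 2) = 0 at s ∈ {2}; ∂g/∂t = -4(t - 4)(t - 3)(t + 1) = 0 at t ∈ {-1, 3, 4}.
The Hessian is diagonal: diag(g_ss, g_tt). Second derivatives: g_ss(2)=2; g_tt(-1)=-80, g_tt(3)=16, g_tt(4)=-20.
Local minima occur where both diagonal entries positive: (2, 3). Count: 1.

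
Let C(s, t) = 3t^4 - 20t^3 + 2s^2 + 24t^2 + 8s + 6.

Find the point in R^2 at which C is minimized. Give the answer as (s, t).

(-2, 4)

C(s,t) separates as P(s) + Q(t) + 6, so its minimum is min P + min Q + 6.
P'(s) = 4s + 8 vanishes at s ∈ {-2}; Q'(t) = 12t(t - 4)(t - 1) vanishes at t ∈ {0, 1, 4}.
Local minima of P (where P''>0): P(-2)=-8. Local minima of Q: Q(0)=0, Q(4)=-128.
So the global minimum of C is P(-2) + Q(4) + 6 = -8 − 128 + 6 = -130, attained at (-2, 4).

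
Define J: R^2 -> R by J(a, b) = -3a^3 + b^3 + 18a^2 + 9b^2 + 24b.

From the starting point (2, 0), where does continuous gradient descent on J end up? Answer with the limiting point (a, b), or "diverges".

J is separable, so gradient descent decouples: a follows -∂J/∂a, b follows -∂J/∂b.
∂J/∂a = -9a(a - 4); at a=2 this is 36, so a decreases.
∂J/∂b = 3(b + 2)(b + 4); at b=0 this is 24, so b decreases.
a converges to its nearest critical value 0 (a local min of the a-part); b converges to -2. The iterate converges to (0, -2).

(0, -2)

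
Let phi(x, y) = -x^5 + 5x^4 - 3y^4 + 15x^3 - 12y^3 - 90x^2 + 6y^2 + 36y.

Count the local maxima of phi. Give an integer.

phi separates as a function of x plus a function of y, so ∇phi=0 decouples.
∂phi/∂x = -5x(x - 4)(x - 3)(x + 3) = 0 at x ∈ {-3, 0, 3, 4}; ∂phi/∂y = -12(y - 1)(y + 1)(y + 3) = 0 at y ∈ {-3, -1, 1}.
The Hessian is diagonal: diag(phi_xx, phi_yy). Second derivatives: phi_xx(-3)=630, phi_xx(0)=-180, phi_xx(3)=90, phi_xx(4)=-140; phi_yy(-3)=-96, phi_yy(-1)=48, phi_yy(1)=-96.
Local maxima occur where both diagonal entries negative: (0, -3), (0, 1), (4, -3), (4, 1). Count: 4.

4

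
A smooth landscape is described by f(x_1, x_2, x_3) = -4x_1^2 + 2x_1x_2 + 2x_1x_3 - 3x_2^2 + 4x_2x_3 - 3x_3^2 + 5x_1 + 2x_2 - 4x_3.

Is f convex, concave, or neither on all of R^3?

f is quadratic, so its Hessian is the constant matrix H = [[-8, 2, 2], [2, -6, 4], [2, 4, -6]].
Leading principal minors: -8, 44, -80.
Signs alternate −, +, − ⇒ H ≺ 0 ⇒ concave.

concave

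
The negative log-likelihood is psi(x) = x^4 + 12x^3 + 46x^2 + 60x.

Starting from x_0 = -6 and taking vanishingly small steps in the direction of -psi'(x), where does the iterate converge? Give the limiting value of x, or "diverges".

-5

psi'(x) = 4(x + 1)(x + 3)(x + 5), so psi'(-6) = -60.
Gradient descent moves in the -psi' direction, i.e. x is increasing.
The nearest critical point in that direction is x = -5, where psi'' = 32 > 0 (a local minimum). The iterate converges there.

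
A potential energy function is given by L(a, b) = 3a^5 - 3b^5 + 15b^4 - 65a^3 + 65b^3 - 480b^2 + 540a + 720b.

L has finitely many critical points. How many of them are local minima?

4

L separates as a function of a plus a function of b, so ∇L=0 decouples.
∂L/∂a = 15(a - 3)(a - 2)(a + 2)(a + 3) = 0 at a ∈ {-3, -2, 2, 3}; ∂L/∂b = -15(b - 4)(b - 3)(b - 1)(b + 4) = 0 at b ∈ {-4, 1, 3, 4}.
The Hessian is diagonal: diag(L_aa, L_bb). Second derivatives: L_aa(-3)=-450, L_aa(-2)=300, L_aa(2)=-300, L_aa(3)=450; L_bb(-4)=4200, L_bb(1)=-450, L_bb(3)=210, L_bb(4)=-360.
Local minima occur where both diagonal entries positive: (-2, -4), (-2, 3), (3, -4), (3, 3). Count: 4.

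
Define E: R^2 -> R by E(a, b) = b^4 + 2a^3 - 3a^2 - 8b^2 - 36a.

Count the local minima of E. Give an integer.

2

E separates as a function of a plus a function of b, so ∇E=0 decouples.
∂E/∂a = 6(a - 3)(a + 2) = 0 at a ∈ {-2, 3}; ∂E/∂b = 4b(b - 2)(b + 2) = 0 at b ∈ {-2, 0, 2}.
The Hessian is diagonal: diag(E_aa, E_bb). Second derivatives: E_aa(-2)=-30, E_aa(3)=30; E_bb(-2)=32, E_bb(0)=-16, E_bb(2)=32.
Local minima occur where both diagonal entries positive: (3, -2), (3, 2). Count: 2.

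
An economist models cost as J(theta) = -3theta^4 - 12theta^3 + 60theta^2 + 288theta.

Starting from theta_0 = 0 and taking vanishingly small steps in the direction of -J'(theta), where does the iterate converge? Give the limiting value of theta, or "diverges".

J'(theta) = -12(theta - 3)(theta + 2)(theta + 4), so J'(0) = 288.
Gradient descent moves in the -J' direction, i.e. theta is decreasing.
The nearest critical point in that direction is theta = -2, where J'' = 120 > 0 (a local minimum). The iterate converges there.

-2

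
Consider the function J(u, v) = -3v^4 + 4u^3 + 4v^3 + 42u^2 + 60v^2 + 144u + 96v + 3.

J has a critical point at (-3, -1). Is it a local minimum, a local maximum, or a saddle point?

The mixed partial ∂²J/∂u∂v is 0, so the Hessian at any point is diag(J_uu, J_vv) = diag(12(2u + 7), 12(-3v^2 + 2v + 10)).
At (-3, -1): H = diag(12, 60).
Both eigenvalues are positive, so H is positive definite: a local minimum.

local minimum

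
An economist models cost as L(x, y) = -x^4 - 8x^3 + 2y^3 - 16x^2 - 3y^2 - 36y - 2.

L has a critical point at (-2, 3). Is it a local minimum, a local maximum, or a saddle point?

local minimum

The mixed partial ∂²L/∂x∂y is 0, so the Hessian at any point is diag(L_xx, L_yy) = diag(-4(3x^2 + 12x + 8), 6(2y - 1)).
At (-2, 3): H = diag(16, 30).
Both eigenvalues are positive, so H is positive definite: a local minimum.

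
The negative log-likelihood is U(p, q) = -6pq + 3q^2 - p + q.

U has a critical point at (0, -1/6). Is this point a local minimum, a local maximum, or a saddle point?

saddle point

The Hessian of U is constant: H = [[0, -6], [-6, 6]].
det(H) = 0·6 − (-6)² = -36.
Since det(H) < 0, H is indefinite and the critical point is a saddle point.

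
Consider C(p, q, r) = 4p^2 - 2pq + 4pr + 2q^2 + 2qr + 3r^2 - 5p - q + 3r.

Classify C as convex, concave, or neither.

C is quadratic, so its Hessian is the constant matrix H = [[8, -2, 4], [-2, 4, 2], [4, 2, 6]].
Leading principal minors: 8, 28, 40.
All positive ⇒ H ≻ 0 ⇒ convex.

convex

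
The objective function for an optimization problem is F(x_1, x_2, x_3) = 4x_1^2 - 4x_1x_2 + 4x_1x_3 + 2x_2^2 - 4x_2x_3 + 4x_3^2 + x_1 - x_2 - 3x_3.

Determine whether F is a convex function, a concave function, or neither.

F is quadratic, so its Hessian is the constant matrix H = [[8, -4, 4], [-4, 4, -4], [4, -4, 8]].
Leading principal minors: 8, 16, 64.
All positive ⇒ H ≻ 0 ⇒ convex.

convex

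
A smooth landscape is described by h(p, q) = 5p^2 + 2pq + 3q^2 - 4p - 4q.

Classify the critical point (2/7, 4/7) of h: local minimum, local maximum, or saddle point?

The Hessian of h is constant: H = [[10, 2], [2, 6]].
det(H) = 10·6 − 2² = 56.
det(H) > 0 and tr(H) = 16 > 0, so H is positive definite and the point is a local minimum.

local minimum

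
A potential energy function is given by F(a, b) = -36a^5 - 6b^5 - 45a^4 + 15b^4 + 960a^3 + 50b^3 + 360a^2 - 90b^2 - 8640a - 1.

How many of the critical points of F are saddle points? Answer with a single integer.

F separates as a function of a plus a function of b, so ∇F=0 decouples.
∂F/∂a = -180(a - 3)(a - 2)(a + 2)(a + 4) = 0 at a ∈ {-4, -2, 2, 3}; ∂F/∂b = -30b(b - 3)(b - 1)(b + 2) = 0 at b ∈ {-2, 0, 1, 3}.
The Hessian is diagonal: diag(F_aa, F_bb). Second derivatives: F_aa(-4)=15120, F_aa(-2)=-7200, F_aa(2)=4320, F_aa(3)=-6300; F_bb(-2)=900, F_bb(0)=-180, F_bb(1)=180, F_bb(3)=-900.
Saddle points occur where the two diagonal entries have opposite signs: (-4, 0), (-4, 3), (-2, -2), (-2, 1), (2, 0), (2, 3), (3, -2), (3, 1). Count: 8.

8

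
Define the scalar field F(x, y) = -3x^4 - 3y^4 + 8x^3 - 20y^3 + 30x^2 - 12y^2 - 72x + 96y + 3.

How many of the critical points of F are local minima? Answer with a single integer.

F separates as a function of x plus a function of y, so ∇F=0 decouples.
∂F/∂x = -12(x - 3)(x - 1)(x + 2) = 0 at x ∈ {-2, 1, 3}; ∂F/∂y = -12(y - 1)(y + 2)(y + 4) = 0 at y ∈ {-4, -2, 1}.
The Hessian is diagonal: diag(F_xx, F_yy). Second derivatives: F_xx(-2)=-180, F_xx(1)=72, F_xx(3)=-120; F_yy(-4)=-120, F_yy(-2)=72, F_yy(1)=-180.
Local minima occur where both diagonal entries positive: (1, -2). Count: 1.

1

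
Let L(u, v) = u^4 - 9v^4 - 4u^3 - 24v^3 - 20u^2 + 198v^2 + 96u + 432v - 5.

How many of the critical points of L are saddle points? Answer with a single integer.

5

L separates as a function of u plus a function of v, so ∇L=0 decouples.
∂L/∂u = 4(u - 4)(u - 2)(u + 3) = 0 at u ∈ {-3, 2, 4}; ∂L/∂v = -36(v - 3)(v + 1)(v + 4) = 0 at v ∈ {-4, -1, 3}.
The Hessian is diagonal: diag(L_uu, L_vv). Second derivatives: L_uu(-3)=140, L_uu(2)=-40, L_uu(4)=56; L_vv(-4)=-756, L_vv(-1)=432, L_vv(3)=-1008.
Saddle points occur where the two diagonal entries have opposite signs: (-3, -4), (-3, 3), (2, -1), (4, -4), (4, 3). Count: 5.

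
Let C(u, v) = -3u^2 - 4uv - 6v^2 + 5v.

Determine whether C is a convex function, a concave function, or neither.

concave

C is quadratic, so its Hessian is the constant matrix H = [[-6, -4], [-4, -12]].
det(H) = 56, tr(H) = -18.
det(H) > 0 and tr(H) < 0, so H is negative definite everywhere: concave.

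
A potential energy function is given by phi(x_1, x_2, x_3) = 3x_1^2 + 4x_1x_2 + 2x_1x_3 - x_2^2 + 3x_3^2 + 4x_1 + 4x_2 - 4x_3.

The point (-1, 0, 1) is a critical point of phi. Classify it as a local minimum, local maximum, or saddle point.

The Hessian is constant: H = [[6, 4, 2], [4, -2, 0], [2, 0, 6]].
Leading principal minors: Δ₁ = 6, Δ₂ = -28, Δ₃ = -160.
The minors fit neither the all-positive nor the alternating-sign pattern, so H is indefinite: a saddle point.

saddle point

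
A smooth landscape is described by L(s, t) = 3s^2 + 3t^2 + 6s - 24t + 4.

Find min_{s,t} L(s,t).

L(s,t) separates as P(s) + Q(t) + 4, so its minimum is min P + min Q + 4.
P'(s) = 6s + 6 vanishes at s ∈ {-1}; Q'(t) = 6(t - 4) vanishes at t ∈ {4}.
Local minima of P (where P''>0): P(-1)=-3. Local minima of Q: Q(4)=-48.
So the global minimum of L is P(-1) + Q(4) + 4 = -3 − 48 + 4 = -47, attained at (-1, 4).

-47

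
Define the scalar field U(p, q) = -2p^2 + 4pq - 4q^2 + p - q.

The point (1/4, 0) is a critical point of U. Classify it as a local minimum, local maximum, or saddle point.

The Hessian of U is constant: H = [[-4, 4], [4, -8]].
det(H) = (-4)·(-8) − 4² = 16.
det(H) > 0 and tr(H) = -12 < 0, so H is negative definite and the point is a local maximum.

local maximum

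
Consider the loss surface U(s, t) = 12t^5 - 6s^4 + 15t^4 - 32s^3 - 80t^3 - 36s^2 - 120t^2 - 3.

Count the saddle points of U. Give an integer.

U separates as a function of s plus a function of t, so ∇U=0 decouples.
∂U/∂s = -24s(s + 1)(s + 3) = 0 at s ∈ {-3, -1, 0}; ∂U/∂t = 60t(t - 2)(t + 1)(t + 2) = 0 at t ∈ {-2, -1, 0, 2}.
The Hessian is diagonal: diag(U_ss, U_tt). Second derivatives: U_ss(-3)=-144, U_ss(-1)=48, U_ss(0)=-72; U_tt(-2)=-480, U_tt(-1)=180, U_tt(0)=-240, U_tt(2)=1440.
Saddle points occur where the two diagonal entries have opposite signs: (-3, -1), (-3, 2), (-1, -2), (-1, 0), (0, -1), (0, 2). Count: 6.

6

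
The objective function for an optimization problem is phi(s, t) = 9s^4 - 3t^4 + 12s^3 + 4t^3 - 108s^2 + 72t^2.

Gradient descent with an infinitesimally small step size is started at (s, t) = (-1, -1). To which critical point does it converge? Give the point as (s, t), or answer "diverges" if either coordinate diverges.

(-3, 0)

phi is separable, so gradient descent decouples: s follows -∂phi/∂s, t follows -∂phi/∂t.
∂phi/∂s = 36s(s - 2)(s + 3); at s=-1 this is 216, so s decreases.
∂phi/∂t = -12t(t - 4)(t + 3); at t=-1 this is -120, so t increases.
s converges to its nearest critical value -3 (a local min of the s-part); t converges to 0. The iterate converges to (-3, 0).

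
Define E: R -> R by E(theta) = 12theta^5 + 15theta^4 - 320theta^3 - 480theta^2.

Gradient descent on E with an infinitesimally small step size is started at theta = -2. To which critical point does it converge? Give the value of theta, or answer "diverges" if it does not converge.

E'(theta) = 60theta(theta - 4)(theta + 1)(theta + 4), so E'(-2) = -1440.
Gradient descent moves in the -E' direction, i.e. theta is increasing.
The nearest critical point in that direction is theta = -1, where E'' = 900 > 0 (a local minimum). The iterate converges there.

-1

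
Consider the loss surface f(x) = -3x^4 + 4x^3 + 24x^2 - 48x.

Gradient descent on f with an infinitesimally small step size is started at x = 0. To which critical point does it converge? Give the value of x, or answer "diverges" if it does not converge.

1

f'(x) = -12(x - 2)(x - 1)(x + 2), so f'(0) = -48.
Gradient descent moves in the -f' direction, i.e. x is increasing.
The nearest critical point in that direction is x = 1, where f'' = 36 > 0 (a local minimum). The iterate converges there.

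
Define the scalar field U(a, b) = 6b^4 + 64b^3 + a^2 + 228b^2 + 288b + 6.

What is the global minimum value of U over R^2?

U(a,b) separates as P(a) + Q(b) + 6, so its minimum is min P + min Q + 6.
P'(a) = 2a vanishes at a ∈ {0}; Q'(b) = 24(b + 1)(b + 3)(b + 4) vanishes at b ∈ {-4, -3, -1}.
Local minima of P (where P''>0): P(0)=0. Local minima of Q: Q(-4)=-64, Q(-1)=-118.
So the global minimum of U is P(0) + Q(-1) + 6 = 0 − 118 + 6 = -112, attained at (0, -1).

-112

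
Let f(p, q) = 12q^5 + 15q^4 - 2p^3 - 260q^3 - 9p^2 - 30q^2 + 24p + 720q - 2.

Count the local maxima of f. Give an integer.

2

f separates as a function of p plus a function of q, so ∇f=0 decouples.
∂f/∂p = -6(p - 1)(p + 4) = 0 at p ∈ {-4, 1}; ∂f/∂q = 60(q - 3)(q - 1)(q + 1)(q + 4) = 0 at q ∈ {-4, -1, 1, 3}.
The Hessian is diagonal: diag(f_pp, f_qq). Second derivatives: f_pp(-4)=30, f_pp(1)=-30; f_qq(-4)=-6300, f_qq(-1)=1440, f_qq(1)=-1200, f_qq(3)=3360.
Local maxima occur where both diagonal entries negative: (1, -4), (1, 1). Count: 2.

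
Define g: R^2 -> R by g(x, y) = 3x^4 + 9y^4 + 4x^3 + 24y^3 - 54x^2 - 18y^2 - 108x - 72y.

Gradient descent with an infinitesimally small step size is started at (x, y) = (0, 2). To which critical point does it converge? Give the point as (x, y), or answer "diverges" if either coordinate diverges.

(3, 1)

g is separable, so gradient descent decouples: x follows -∂g/∂x, y follows -∂g/∂y.
∂g/∂x = 12(x - 3)(x + 1)(x + 3); at x=0 this is -108, so x increases.
∂g/∂y = 36(y - 1)(y + 1)(y + 2); at y=2 this is 432, so y decreases.
x converges to its nearest critical value 3 (a local min of the x-part); y converges to 1. The iterate converges to (3, 1).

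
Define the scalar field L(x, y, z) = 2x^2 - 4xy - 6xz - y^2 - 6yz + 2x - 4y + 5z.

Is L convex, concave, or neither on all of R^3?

neither

L is quadratic, so its Hessian is the constant matrix H = [[4, -4, -6], [-4, -2, -6], [-6, -6, 0]].
Leading principal minors: 4, -24, -360.
Neither pattern holds ⇒ H is indefinite ⇒ neither convex nor concave.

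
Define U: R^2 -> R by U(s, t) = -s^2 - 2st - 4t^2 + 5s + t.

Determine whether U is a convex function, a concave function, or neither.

concave

U is quadratic, so its Hessian is the constant matrix H = [[-2, -2], [-2, -8]].
det(H) = 12, tr(H) = -10.
det(H) > 0 and tr(H) < 0, so H is negative definite everywhere: concave.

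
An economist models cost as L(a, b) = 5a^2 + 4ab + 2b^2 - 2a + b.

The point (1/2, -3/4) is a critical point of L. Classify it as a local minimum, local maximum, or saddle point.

local minimum

The Hessian of L is constant: H = [[10, 4], [4, 4]].
det(H) = 10·4 − 4² = 24.
det(H) > 0 and tr(H) = 14 > 0, so H is positive definite and the point is a local minimum.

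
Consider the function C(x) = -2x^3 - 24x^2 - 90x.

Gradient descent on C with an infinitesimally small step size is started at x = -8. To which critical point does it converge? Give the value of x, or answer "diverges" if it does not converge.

C'(x) = -6(x + 3)(x + 5), so C'(-8) = -90.
Gradient descent moves in the -C' direction, i.e. x is increasing.
The nearest critical point in that direction is x = -5, where C'' = 12 > 0 (a local minimum). The iterate converges there.

-5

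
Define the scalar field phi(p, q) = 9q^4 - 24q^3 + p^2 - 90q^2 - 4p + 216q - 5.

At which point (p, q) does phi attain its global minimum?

phi(p,q) separates as A(p) + B(q) − 5, so its minimum is min A + min B − 5.
A'(p) = 2p - 4 vanishes at p ∈ {2}; B'(q) = 36(q - 3)(q - 1)(q + 2) vanishes at q ∈ {-2, 1, 3}.
Local minima of A (where A''>0): A(2)=-4. Local minima of B: B(-2)=-456, B(3)=-81.
So the global minimum of phi is A(2) + B(-2) − 5 = -4 − 456 − 5 = -465, attained at (2, -2).

(2, -2)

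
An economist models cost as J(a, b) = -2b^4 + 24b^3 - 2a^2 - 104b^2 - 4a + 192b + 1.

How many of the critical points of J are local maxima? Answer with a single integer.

2

J separates as a function of a plus a function of b, so ∇J=0 decouples.
∂J/∂a = -4(a + 1) = 0 at a ∈ {-1}; ∂J/∂b = -8(b - 4)(b - 3)(b - 2) = 0 at b ∈ {2, 3, 4}.
The Hessian is diagonal: diag(J_aa, J_bb). Second derivatives: J_aa(-1)=-4; J_bb(2)=-16, J_bb(3)=8, J_bb(4)=-16.
Local maxima occur where both diagonal entries negative: (-1, 2), (-1, 4). Count: 2.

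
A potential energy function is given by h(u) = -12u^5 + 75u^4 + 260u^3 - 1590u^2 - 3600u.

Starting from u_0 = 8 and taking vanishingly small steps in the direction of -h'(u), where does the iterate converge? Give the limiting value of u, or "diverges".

h'(u) = -60(u - 5)(u - 4)(u + 1)(u + 3), so h'(8) = -71280.
Gradient descent moves in the -h' direction, i.e. u is increasing.
There is no critical point above u=8, and h' keeps the same sign, so the iterate runs off to +∞.

diverges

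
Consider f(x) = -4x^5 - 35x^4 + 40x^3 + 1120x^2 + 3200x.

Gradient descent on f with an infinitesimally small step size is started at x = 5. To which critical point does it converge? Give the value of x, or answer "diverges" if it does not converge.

f'(x) = -20(x - 4)(x + 2)(x + 4)(x + 5), so f'(5) = -12600.
Gradient descent moves in the -f' direction, i.e. x is increasing.
There is no critical point above x=5, and f' keeps the same sign, so the iterate runs off to +∞.

diverges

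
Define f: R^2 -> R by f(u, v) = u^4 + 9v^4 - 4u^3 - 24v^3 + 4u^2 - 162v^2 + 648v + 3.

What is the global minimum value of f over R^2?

-2022

f(u,v) separates as P(u) + Q(v) + 3, so its minimum is min P + min Q + 3.
P'(u) = 4u(u - 2)(u - 1) vanishes at u ∈ {0, 1, 2}; Q'(v) = 36(v - 3)(v - 2)(v + 3) vanishes at v ∈ {-3, 2, 3}.
Local minima of P (where P''>0): P(0)=0, P(2)=0. Local minima of Q: Q(-3)=-2025, Q(3)=567.
So the global minimum of f is P(0) + Q(-3) + 3 = 0 − 2025 + 3 = -2022, attained at (0, -3).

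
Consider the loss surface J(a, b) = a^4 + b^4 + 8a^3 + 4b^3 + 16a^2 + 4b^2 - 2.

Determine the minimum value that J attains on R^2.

-2

J(a,b) separates as P(a) + Q(b) − 2, so its minimum is min P + min Q − 2.
P'(a) = 4a(a + 2)(a + 4) vanishes at a ∈ {-4, -2, 0}; Q'(b) = 4b(b + 1)(b + 2) vanishes at b ∈ {-2, -1, 0}.
Local minima of P (where P''>0): P(-4)=0, P(0)=0. Local minima of Q: Q(-2)=0, Q(0)=0.
So the global minimum of J is P(-4) + Q(-2) − 2 = 0 + 0 − 2 = -2, attained at (-4, -2).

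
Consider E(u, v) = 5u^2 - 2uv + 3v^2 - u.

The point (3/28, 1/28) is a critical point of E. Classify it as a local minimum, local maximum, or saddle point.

The Hessian of E is constant: H = [[10, -2], [-2, 6]].
det(H) = 10·6 − (-2)² = 56.
det(H) > 0 and tr(H) = 16 > 0, so H is positive definite and the point is a local minimum.

local minimum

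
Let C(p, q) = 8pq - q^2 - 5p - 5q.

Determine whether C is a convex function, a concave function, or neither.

C is quadratic, so its Hessian is the constant matrix H = [[0, 8], [8, -2]].
det(H) = -64, tr(H) = -2.
det(H) < 0, so H is indefinite: neither convex nor concave.

neither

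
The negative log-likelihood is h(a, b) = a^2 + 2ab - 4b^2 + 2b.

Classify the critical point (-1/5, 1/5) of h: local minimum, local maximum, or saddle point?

saddle point

The Hessian of h is constant: H = [[2, 2], [2, -8]].
det(H) = 2·(-8) − 2² = -20.
Since det(H) < 0, H is indefinite and the critical point is a saddle point.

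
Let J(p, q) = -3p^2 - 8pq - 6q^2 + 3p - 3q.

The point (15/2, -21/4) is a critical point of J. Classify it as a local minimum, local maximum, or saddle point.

local maximum

The Hessian of J is constant: H = [[-6, -8], [-8, -12]].
det(H) = (-6)·(-12) − (-8)² = 8.
det(H) > 0 and tr(H) = -18 < 0, so H is negative definite and the point is a local maximum.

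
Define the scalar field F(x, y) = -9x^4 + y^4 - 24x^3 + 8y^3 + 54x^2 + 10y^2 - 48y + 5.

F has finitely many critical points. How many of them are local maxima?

2

F separates as a function of x plus a function of y, so ∇F=0 decouples.
∂F/∂x = -36x(x - 1)(x + 3) = 0 at x ∈ {-3, 0, 1}; ∂F/∂y = 4(y - 1)(y + 3)(y + 4) = 0 at y ∈ {-4, -3, 1}.
The Hessian is diagonal: diag(F_xx, F_yy). Second derivatives: F_xx(-3)=-432, F_xx(0)=108, F_xx(1)=-144; F_yy(-4)=20, F_yy(-3)=-16, F_yy(1)=80.
Local maxima occur where both diagonal entries negative: (-3, -3), (1, -3). Count: 2.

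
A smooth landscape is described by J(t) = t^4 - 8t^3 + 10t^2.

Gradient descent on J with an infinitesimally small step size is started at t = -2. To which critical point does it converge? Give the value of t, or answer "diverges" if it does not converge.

J'(t) = 4t(t - 5)(t - 1), so J'(-2) = -168.
Gradient descent moves in the -J' direction, i.e. t is increasing.
The nearest critical point in that direction is t = 0, where J'' = 20 > 0 (a local minimum). The iterate converges there.

0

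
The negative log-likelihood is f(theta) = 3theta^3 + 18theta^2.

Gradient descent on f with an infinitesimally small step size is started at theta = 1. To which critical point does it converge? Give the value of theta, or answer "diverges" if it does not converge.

f'(theta) = 9theta(theta + 4), so f'(1) = 45.
Gradient descent moves in the -f' direction, i.e. theta is decreasing.
The nearest critical point in that direction is theta = 0, where f'' = 36 > 0 (a local minimum). The iterate converges there.

0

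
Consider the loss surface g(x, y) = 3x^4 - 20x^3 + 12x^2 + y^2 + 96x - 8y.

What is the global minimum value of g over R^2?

g(x,y) separates as P(x) + Q(y), so its minimum is min P + min Q.
P'(x) = 12(x - 4)(x - 2)(x + 1) vanishes at x ∈ {-1, 2, 4}; Q'(y) = 2y - 8 vanishes at y ∈ {4}.
Local minima of P (where P''>0): P(-1)=-61, P(4)=64. Local minima of Q: Q(4)=-16.
So the global minimum of g is P(-1) + Q(4) = -61 − 16 = -77, attained at (-1, 4).

-77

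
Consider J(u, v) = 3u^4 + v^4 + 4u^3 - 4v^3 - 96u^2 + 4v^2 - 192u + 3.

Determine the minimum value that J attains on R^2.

-1277

J(u,v) separates as P(u) + Q(v) + 3, so its minimum is min P + min Q + 3.
P'(u) = 12(u - 4)(u + 1)(u + 4) vanishes at u ∈ {-4, -1, 4}; Q'(v) = 4v(v - 2)(v - 1) vanishes at v ∈ {0, 1, 2}.
Local minima of P (where P''>0): P(-4)=-256, P(4)=-1280. Local minima of Q: Q(0)=0, Q(2)=0.
So the global minimum of J is P(4) + Q(0) + 3 = -1280 + 0 + 3 = -1277, attained at (4, 0).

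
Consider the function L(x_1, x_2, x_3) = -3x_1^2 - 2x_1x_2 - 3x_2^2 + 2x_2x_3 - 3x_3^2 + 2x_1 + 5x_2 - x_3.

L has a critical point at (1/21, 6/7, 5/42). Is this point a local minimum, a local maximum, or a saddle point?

The Hessian is constant: H = [[-6, -2, 0], [-2, -6, 2], [0, 2, -6]].
Leading principal minors: Δ₁ = -6, Δ₂ = 32, Δ₃ = -168.
The minors alternate sign starting negative (−, +, −), so H is negative definite: a local maximum.

local maximum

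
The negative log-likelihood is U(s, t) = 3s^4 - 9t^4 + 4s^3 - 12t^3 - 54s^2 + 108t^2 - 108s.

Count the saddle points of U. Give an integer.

5

U separates as a function of s plus a function of t, so ∇U=0 decouples.
∂U/∂s = 12(s - 3)(s + 1)(s + 3) = 0 at s ∈ {-3, -1, 3}; ∂U/∂t = -36t(t - 2)(t + 3) = 0 at t ∈ {-3, 0, 2}.
The Hessian is diagonal: diag(U_ss, U_tt). Second derivatives: U_ss(-3)=144, U_ss(-1)=-96, U_ss(3)=288; U_tt(-3)=-540, U_tt(0)=216, U_tt(2)=-360.
Saddle points occur where the two diagonal entries have opposite signs: (-3, -3), (-3, 2), (-1, 0), (3, -3), (3, 2). Count: 5.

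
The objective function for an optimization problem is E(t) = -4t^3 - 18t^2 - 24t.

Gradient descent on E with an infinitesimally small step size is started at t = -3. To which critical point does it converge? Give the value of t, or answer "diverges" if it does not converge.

E'(t) = -12(t + 1)(t + 2), so E'(-3) = -24.
Gradient descent moves in the -E' direction, i.e. t is increasing.
The nearest critical point in that direction is t = -2, where E'' = 12 > 0 (a local minimum). The iterate converges there.

-2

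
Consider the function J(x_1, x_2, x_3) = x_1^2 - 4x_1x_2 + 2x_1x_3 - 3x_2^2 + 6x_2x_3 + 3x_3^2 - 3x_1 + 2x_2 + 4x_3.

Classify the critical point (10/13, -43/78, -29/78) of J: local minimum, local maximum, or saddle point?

The Hessian is constant: H = [[2, -4, 2], [-4, -6, 6], [2, 6, 6]].
Leading principal minors: Δ₁ = 2, Δ₂ = -28, Δ₃ = -312.
The minors fit neither the all-positive nor the alternating-sign pattern, so H is indefinite: a saddle point.

saddle point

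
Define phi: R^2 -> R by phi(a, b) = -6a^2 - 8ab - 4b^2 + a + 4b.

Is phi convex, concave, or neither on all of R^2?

concave

phi is quadratic, so its Hessian is the constant matrix H = [[-12, -8], [-8, -8]].
det(H) = 32, tr(H) = -20.
det(H) > 0 and tr(H) < 0, so H is negative definite everywhere: concave.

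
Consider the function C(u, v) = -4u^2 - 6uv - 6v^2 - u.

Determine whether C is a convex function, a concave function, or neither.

concave

C is quadratic, so its Hessian is the constant matrix H = [[-8, -6], [-6, -12]].
det(H) = 60, tr(H) = -20.
det(H) > 0 and tr(H) < 0, so H is negative definite everywhere: concave.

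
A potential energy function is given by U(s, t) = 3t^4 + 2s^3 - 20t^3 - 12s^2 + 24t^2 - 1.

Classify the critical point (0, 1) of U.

local maximum

The mixed partial ∂²U/∂s∂t is 0, so the Hessian at any point is diag(U_ss, U_tt) = diag(12(s - 2), 12(3t^2 - 10t + 4)).
At (0, 1): H = diag(-24, -36).
Both eigenvalues are negative, so H is negative definite: a local maximum.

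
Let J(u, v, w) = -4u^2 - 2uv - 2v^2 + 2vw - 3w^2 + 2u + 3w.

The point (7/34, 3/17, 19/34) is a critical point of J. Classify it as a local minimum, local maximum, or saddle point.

The Hessian is constant: H = [[-8, -2, 0], [-2, -4, 2], [0, 2, -6]].
Leading principal minors: Δ₁ = -8, Δ₂ = 28, Δ₃ = -136.
The minors alternate sign starting negative (−, +, −), so H is negative definite: a local maximum.

local maximum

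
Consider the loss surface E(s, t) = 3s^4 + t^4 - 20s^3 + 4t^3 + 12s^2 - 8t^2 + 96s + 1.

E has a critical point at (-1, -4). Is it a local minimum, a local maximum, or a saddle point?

local minimum

The mixed partial ∂²E/∂s∂t is 0, so the Hessian at any point is diag(E_ss, E_tt) = diag(12(3s^2 - 10s + 2), 4(3t^2 + 6t - 4)).
At (-1, -4): H = diag(180, 80).
Both eigenvalues are positive, so H is positive definite: a local minimum.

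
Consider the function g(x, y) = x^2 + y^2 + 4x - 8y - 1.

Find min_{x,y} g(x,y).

-21

g(x,y) separates as P(x) + Q(y) − 1, so its minimum is min P + min Q − 1.
P'(x) = 2x + 4 vanishes at x ∈ {-2}; Q'(y) = 2y - 8 vanishes at y ∈ {4}.
Local minima of P (where P''>0): P(-2)=-4. Local minima of Q: Q(4)=-16.
So the global minimum of g is P(-2) + Q(4) − 1 = -4 − 16 − 1 = -21, attained at (-2, 4).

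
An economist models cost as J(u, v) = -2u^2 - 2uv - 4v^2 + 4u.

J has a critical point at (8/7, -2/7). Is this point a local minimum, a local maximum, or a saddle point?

The Hessian of J is constant: H = [[-4, -2], [-2, -8]].
det(H) = (-4)·(-8) − (-2)² = 28.
det(H) > 0 and tr(H) = -12 < 0, so H is negative definite and the point is a local maximum.

local maximum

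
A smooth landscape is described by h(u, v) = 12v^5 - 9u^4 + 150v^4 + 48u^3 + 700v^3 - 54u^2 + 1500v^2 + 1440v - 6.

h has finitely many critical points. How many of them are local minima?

2

h separates as a function of u plus a function of v, so ∇h=0 decouples.
∂h/∂u = -36u(u - 3)(u - 1) = 0 at u ∈ {0, 1, 3}; ∂h/∂v = 60(v + 1)(v + 2)(v + 3)(v + 4) = 0 at v ∈ {-4, -3, -2, -1}.
The Hessian is diagonal: diag(h_uu, h_vv). Second derivatives: h_uu(0)=-108, h_uu(1)=72, h_uu(3)=-216; h_vv(-4)=-360, h_vv(-3)=120, h_vv(-2)=-120, h_vv(-1)=360.
Local minima occur where both diagonal entries positive: (1, -3), (1, -1). Count: 2.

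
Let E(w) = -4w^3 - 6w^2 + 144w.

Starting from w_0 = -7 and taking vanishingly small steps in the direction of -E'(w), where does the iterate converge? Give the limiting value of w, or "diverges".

E'(w) = -12(w - 3)(w + 4), so E'(-7) = -360.
Gradient descent moves in the -E' direction, i.e. w is increasing.
The nearest critical point in that direction is w = -4, where E'' = 84 > 0 (a local minimum). The iterate converges there.

-4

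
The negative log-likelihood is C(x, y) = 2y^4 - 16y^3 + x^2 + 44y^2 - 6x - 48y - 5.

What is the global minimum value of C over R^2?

-32

C(x,y) separates as P(x) + Q(y) − 5, so its minimum is min P + min Q − 5.
P'(x) = 2x - 6 vanishes at x ∈ {3}; Q'(y) = 8(y - 3)(y - 2)(y - 1) vanishes at y ∈ {1, 2, 3}.
Local minima of P (where P''>0): P(3)=-9. Local minima of Q: Q(1)=-18, Q(3)=-18.
So the global minimum of C is P(3) + Q(1) − 5 = -9 − 18 − 5 = -32, attained at (3, 1).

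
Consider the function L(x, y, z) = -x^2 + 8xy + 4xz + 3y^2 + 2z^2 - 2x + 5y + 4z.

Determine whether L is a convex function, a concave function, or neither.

neither

L is quadratic, so its Hessian is the constant matrix H = [[-2, 8, 4], [8, 6, 0], [4, 0, 4]].
Leading principal minors: -2, -76, -400.
Neither pattern holds ⇒ H is indefinite ⇒ neither convex nor concave.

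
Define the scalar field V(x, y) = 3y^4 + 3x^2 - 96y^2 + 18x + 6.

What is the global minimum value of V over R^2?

V(x,y) separates as P(x) + Q(y) + 6, so its minimum is min P + min Q + 6.
P'(x) = 6x + 18 vanishes at x ∈ {-3}; Q'(y) = 12y(y - 4)(y + 4) vanishes at y ∈ {-4, 0, 4}.
Local minima of P (where P''>0): P(-3)=-27. Local minima of Q: Q(-4)=-768, Q(4)=-768.
So the global minimum of V is P(-3) + Q(-4) + 6 = -27 − 768 + 6 = -789, attained at (-3, -4).

-789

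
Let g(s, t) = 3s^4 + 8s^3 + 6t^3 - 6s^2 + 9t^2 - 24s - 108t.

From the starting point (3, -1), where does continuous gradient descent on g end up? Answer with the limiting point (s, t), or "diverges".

g is separable, so gradient descent decouples: s follows -∂g/∂s, t follows -∂g/∂t.
∂g/∂s = 12(s - 1)(s + 1)(s + 2); at s=3 this is 480, so s decreases.
∂g/∂t = 18(t - 2)(t + 3); at t=-1 this is -108, so t increases.
s converges to its nearest critical value 1 (a local min of the s-part); t converges to 2. The iterate converges to (1, 2).

(1, 2)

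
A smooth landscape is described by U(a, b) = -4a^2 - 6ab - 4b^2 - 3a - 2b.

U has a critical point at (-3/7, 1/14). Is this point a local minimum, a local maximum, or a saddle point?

The Hessian of U is constant: H = [[-8, -6], [-6, -8]].
det(H) = (-8)·(-8) − (-6)² = 28.
det(H) > 0 and tr(H) = -16 < 0, so H is negative definite and the point is a local maximum.

local maximum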